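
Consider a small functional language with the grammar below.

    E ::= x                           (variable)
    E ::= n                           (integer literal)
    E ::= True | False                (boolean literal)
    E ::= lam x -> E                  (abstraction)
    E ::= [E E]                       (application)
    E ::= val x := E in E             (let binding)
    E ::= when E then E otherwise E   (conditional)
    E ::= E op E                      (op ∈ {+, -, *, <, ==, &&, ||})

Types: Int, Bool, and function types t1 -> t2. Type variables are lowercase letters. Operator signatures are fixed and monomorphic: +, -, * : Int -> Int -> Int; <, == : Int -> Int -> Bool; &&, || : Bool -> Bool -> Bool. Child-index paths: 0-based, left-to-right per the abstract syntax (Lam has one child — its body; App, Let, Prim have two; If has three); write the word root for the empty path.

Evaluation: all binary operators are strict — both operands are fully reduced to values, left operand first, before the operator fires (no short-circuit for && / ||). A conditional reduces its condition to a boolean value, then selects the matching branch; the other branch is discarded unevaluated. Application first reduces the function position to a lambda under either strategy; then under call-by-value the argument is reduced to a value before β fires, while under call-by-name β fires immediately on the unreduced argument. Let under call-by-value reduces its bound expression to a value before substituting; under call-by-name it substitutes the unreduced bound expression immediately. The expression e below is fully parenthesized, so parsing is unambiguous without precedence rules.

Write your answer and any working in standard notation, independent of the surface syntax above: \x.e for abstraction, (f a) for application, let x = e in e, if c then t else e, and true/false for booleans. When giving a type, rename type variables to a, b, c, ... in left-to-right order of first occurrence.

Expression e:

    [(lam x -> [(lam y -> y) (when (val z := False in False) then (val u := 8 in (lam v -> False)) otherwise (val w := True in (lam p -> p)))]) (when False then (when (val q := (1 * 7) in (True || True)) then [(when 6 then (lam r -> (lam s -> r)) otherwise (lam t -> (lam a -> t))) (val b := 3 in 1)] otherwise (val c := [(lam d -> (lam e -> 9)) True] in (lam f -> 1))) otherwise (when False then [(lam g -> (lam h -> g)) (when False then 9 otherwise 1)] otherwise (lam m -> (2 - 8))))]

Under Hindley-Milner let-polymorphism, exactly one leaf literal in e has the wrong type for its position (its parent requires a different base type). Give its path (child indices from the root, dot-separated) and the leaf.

Answer: 1.1.1.0.0 : 6

Working:
y : b
\y._ : b -> b
let z : Bool
  unify Bool ~ Bool
let u : Int
\v._ : c -> Bool
let w : Bool
p : d
\p._ : d -> d
  unify c -> Bool ~ d -> d
  unify c ~ d
  unify Bool ~ d
  unify b -> b ~ (Bool -> Bool) -> e
  unify b ~ Bool -> Bool
  unify Bool -> Bool ~ e
_ _ : Bool -> Bool
\x._ : a -> Bool -> Bool
  unify Bool ~ Bool
  unify Int ~ Int
  unify Int ~ Int
let q : Int
  unify Bool ~ Bool
  unify Bool ~ Bool
  unify Bool ~ Bool
  unify Int ~ Bool
  FAIL: mismatch Int ~ Bool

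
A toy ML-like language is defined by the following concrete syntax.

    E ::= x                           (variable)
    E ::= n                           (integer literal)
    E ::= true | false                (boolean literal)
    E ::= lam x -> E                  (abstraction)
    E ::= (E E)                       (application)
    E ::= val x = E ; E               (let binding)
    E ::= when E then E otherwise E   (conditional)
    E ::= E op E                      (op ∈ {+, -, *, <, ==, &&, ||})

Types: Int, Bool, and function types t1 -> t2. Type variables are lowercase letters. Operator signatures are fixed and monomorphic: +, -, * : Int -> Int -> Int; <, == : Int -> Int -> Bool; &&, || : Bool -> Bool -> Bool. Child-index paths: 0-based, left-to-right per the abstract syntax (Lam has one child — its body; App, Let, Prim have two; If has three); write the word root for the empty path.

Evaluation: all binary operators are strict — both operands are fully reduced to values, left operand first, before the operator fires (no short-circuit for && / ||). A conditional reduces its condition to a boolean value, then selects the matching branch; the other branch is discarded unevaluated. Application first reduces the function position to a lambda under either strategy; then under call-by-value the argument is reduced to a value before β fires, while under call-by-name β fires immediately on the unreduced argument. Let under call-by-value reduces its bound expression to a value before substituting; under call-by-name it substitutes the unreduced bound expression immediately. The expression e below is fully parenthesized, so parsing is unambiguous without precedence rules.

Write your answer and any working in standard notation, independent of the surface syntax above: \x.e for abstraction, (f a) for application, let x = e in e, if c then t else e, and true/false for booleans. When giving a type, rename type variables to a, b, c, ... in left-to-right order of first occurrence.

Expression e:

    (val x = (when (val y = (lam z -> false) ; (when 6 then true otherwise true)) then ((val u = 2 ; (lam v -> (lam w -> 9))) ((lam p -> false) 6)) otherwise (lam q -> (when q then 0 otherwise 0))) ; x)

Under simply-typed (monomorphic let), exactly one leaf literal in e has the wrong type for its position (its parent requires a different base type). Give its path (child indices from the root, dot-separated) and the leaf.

Trace:
\z._ : a -> Bool
let y : a -> Bool
  unify Int ~ Bool
  FAIL: mismatch Int ~ Bool

Answer: 0.0.1.0 : 6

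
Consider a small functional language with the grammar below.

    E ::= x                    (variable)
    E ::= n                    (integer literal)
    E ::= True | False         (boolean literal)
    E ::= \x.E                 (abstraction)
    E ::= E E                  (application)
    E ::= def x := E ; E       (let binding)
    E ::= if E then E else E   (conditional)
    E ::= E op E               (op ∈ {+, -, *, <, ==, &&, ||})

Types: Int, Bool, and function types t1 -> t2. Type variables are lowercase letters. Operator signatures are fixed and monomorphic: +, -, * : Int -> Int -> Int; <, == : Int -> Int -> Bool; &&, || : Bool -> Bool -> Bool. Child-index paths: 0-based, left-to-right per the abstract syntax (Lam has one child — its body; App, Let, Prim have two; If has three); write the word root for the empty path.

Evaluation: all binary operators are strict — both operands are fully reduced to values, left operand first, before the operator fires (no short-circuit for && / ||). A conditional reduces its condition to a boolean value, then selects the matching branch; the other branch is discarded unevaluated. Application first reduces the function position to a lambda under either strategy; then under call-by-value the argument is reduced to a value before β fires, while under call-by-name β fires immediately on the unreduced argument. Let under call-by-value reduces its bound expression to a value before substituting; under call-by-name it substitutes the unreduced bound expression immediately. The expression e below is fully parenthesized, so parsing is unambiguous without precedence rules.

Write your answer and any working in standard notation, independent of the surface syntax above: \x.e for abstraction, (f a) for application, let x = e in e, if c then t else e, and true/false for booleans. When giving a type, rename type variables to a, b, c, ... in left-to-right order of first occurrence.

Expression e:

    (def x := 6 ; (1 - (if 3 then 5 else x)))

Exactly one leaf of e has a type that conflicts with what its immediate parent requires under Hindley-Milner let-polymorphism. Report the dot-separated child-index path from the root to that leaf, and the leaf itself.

Answer: 1.1.0 : 3

Derivation:
let x : Int
  unify Int ~ Int
  unify Int ~ Bool
  FAIL: mismatch Int ~ Bool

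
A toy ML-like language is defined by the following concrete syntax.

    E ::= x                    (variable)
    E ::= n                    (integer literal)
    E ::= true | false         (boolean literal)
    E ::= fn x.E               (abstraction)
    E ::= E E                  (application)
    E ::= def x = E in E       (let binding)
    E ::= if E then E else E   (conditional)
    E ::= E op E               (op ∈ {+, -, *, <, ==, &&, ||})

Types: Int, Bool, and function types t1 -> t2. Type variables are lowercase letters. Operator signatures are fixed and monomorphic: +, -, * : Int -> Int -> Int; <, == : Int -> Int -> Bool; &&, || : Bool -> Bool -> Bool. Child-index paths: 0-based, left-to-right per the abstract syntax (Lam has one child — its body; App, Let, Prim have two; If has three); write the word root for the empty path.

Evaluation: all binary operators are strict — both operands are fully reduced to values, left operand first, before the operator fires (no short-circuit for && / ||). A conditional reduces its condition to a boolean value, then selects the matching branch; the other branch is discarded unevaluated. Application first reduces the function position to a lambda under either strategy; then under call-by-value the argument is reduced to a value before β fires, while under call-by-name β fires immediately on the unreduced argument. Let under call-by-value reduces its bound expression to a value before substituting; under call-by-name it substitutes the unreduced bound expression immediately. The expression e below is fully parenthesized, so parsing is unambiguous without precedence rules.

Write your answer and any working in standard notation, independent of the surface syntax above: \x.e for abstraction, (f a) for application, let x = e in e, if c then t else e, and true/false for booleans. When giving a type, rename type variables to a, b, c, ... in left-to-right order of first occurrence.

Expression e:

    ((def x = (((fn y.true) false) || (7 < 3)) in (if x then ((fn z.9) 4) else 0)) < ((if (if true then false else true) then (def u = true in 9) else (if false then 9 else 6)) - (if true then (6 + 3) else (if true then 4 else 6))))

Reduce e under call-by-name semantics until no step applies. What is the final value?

Answer: false

Trace:
step 0: ((let x = (((\y.true) false) || (7 < 3)) in (if x then ((\z.9) 4) else 0)) < ((if (if true then false else true) then (let u = true in 9) else (if false then 9 else 6)) - (if true then (6 + 3) else (if true then 4 else 6))))
step 1: [let@0] ((if (((\y.true) false) || (7 < 3)) then ((\z.9) 4) else 0) < ((if (if true then false else true) then (let u = true in 9) else (if false then 9 else 6)) - (if true then (6 + 3) else (if true then 4 else 6))))
step 2: [beta@0.0.0] ((if (true || (7 < 3)) then ((\z.9) 4) else 0) < ((if (if true then false else true) then (let u = true in 9) else (if false then 9 else 6)) - (if true then (6 + 3) else (if true then 4 else 6))))
step 3: [delta@0.0.1] ((if (true || false) then ((\z.9) 4) else 0) < ((if (if true then false else true) then (let u = true in 9) else (if false then 9 else 6)) - (if true then (6 + 3) else (if true then 4 else 6))))
step 4: [delta@0.0] ((if true then ((\z.9) 4) else 0) < ((if (if true then false else true) then (let u = true in 9) else (if false then 9 else 6)) - (if true then (6 + 3) else (if true then 4 else 6))))
step 5: [if@0] (((\z.9) 4) < ((if (if true then false else true) then (let u = true in 9) else (if false then 9 else 6)) - (if true then (6 + 3) else (if true then 4 else 6))))
step 6: [beta@0] (9 < ((if (if true then false else true) then (let u = true in 9) else (if false then 9 else 6)) - (if true then (6 + 3) else (if true then 4 else 6))))
step 7: [if@1.0.0] (9 < ((if false then (let u = true in 9) else (if false then 9 else 6)) - (if true then (6 + 3) else (if true then 4 else 6))))
step 8: [if@1.0] (9 < ((if false then 9 else 6) - (if true then (6 + 3) else (if true then 4 else 6))))
step 9: [if@1.0] (9 < (6 - (if true then (6 + 3) else (if true then 4 else 6))))
step 10: [if@1.1] (9 < (6 - (6 + 3)))
step 11: [delta@1.1] (9 < (6 - 9))
step 12: [delta@1] (9 < -3)
step 13: [delta@root] false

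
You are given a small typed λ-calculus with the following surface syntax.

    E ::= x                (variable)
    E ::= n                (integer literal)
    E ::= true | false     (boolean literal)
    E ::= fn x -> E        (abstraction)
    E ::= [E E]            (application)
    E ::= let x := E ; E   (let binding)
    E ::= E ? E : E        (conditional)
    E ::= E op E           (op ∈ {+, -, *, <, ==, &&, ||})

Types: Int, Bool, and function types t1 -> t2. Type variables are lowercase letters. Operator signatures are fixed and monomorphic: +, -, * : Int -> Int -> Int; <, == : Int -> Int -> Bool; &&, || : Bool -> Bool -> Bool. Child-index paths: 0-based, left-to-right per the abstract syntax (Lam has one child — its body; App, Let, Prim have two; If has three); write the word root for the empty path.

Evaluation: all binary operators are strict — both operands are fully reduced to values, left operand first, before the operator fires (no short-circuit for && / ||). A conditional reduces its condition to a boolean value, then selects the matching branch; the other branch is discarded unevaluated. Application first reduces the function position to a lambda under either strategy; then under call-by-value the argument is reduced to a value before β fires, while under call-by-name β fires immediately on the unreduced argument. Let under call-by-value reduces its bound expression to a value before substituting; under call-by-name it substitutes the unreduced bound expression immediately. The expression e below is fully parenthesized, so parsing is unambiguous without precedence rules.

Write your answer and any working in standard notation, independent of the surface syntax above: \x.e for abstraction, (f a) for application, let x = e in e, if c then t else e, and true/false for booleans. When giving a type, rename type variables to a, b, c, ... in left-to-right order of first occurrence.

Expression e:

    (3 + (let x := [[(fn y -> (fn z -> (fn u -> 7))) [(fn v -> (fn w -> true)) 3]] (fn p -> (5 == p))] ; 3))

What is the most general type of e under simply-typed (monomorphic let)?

Answer: Int

Derivation:
  unify Int ~ Int
\u._ : c -> Int
\z._ : b -> c -> Int
\y._ : a -> b -> c -> Int
\w._ : e -> Bool
\v._ : d -> e -> Bool
  unify d -> e -> Bool ~ Int -> f
  unify d ~ Int
  unify e -> Bool ~ f
_ _ : e -> Bool
  unify a -> b -> c -> Int ~ (e -> Bool) -> g
  unify a ~ e -> Bool
  unify b -> c -> Int ~ g
_ _ : b -> c -> Int
  unify Int ~ Int
p : h
  unify h ~ Int
\p._ : Int -> Bool
  unify b -> c -> Int ~ (Int -> Bool) -> i
  unify b ~ Int -> Bool
  unify c -> Int ~ i
_ _ : c -> Int
let x : c -> Int
  unify Int ~ Int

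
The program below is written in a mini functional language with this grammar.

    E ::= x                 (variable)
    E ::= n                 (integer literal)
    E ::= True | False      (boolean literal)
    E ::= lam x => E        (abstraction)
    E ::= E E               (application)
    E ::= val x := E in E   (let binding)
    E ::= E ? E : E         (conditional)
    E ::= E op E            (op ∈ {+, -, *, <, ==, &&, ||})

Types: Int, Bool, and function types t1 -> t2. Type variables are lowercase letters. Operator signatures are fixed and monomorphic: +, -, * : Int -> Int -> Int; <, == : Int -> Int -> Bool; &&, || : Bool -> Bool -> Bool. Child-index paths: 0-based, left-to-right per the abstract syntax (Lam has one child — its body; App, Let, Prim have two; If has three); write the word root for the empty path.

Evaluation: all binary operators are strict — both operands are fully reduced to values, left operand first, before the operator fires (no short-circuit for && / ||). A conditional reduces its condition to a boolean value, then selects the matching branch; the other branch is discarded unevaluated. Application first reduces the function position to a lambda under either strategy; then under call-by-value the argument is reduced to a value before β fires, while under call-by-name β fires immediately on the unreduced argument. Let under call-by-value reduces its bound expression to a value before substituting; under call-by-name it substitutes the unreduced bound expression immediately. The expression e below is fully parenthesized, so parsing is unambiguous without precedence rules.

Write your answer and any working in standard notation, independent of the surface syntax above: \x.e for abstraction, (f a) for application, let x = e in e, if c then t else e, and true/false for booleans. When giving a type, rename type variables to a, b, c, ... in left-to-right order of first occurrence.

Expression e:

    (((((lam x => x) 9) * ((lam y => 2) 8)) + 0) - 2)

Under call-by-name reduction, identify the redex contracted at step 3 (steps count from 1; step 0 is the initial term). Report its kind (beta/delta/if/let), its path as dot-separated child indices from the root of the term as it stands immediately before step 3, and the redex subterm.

Answer: delta at 0.0 : (9 * 2)

Trace:
step 0: (((((\x.x) 9) * ((\y.2) 8)) + 0) - 2)
step 1: [beta@0.0.0] (((9 * ((\y.2) 8)) + 0) - 2)
step 2: [beta@0.0.1] (((9 * 2) + 0) - 2)
step 3: [delta@0.0] ((18 + 0) - 2)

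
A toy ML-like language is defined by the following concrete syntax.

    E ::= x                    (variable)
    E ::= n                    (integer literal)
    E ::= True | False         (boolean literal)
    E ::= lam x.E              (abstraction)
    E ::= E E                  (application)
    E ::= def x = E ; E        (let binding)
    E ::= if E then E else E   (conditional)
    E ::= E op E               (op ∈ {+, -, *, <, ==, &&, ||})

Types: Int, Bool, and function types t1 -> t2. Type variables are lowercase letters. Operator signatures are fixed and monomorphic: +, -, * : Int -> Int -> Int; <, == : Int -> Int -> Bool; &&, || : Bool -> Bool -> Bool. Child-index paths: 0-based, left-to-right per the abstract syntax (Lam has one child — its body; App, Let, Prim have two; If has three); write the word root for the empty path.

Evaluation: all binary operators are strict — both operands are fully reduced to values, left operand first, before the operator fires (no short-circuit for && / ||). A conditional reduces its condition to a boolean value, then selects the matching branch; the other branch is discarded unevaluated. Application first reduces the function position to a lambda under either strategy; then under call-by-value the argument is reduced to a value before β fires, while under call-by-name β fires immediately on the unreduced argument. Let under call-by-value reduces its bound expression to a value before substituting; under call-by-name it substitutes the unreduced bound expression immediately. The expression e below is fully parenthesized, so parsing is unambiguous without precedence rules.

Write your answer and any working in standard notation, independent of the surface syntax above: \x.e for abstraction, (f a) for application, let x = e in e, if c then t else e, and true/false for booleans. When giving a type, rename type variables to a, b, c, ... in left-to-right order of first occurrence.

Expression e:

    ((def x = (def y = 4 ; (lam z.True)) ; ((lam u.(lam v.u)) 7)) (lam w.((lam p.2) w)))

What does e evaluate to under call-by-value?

Answer: 7

Working:
step 0: ((let x = (let y = 4 in (\z.true)) in ((\u.(\v.u)) 7)) (\w.((\p.2) w)))
step 1: [let@0.0] ((let x = (\z.true) in ((\u.(\v.u)) 7)) (\w.((\p.2) w)))
step 2: [let@0] (((\u.(\v.u)) 7) (\w.((\p.2) w)))
step 3: [beta@0] ((\v.7) (\w.((\p.2) w)))
step 4: [beta@root] 7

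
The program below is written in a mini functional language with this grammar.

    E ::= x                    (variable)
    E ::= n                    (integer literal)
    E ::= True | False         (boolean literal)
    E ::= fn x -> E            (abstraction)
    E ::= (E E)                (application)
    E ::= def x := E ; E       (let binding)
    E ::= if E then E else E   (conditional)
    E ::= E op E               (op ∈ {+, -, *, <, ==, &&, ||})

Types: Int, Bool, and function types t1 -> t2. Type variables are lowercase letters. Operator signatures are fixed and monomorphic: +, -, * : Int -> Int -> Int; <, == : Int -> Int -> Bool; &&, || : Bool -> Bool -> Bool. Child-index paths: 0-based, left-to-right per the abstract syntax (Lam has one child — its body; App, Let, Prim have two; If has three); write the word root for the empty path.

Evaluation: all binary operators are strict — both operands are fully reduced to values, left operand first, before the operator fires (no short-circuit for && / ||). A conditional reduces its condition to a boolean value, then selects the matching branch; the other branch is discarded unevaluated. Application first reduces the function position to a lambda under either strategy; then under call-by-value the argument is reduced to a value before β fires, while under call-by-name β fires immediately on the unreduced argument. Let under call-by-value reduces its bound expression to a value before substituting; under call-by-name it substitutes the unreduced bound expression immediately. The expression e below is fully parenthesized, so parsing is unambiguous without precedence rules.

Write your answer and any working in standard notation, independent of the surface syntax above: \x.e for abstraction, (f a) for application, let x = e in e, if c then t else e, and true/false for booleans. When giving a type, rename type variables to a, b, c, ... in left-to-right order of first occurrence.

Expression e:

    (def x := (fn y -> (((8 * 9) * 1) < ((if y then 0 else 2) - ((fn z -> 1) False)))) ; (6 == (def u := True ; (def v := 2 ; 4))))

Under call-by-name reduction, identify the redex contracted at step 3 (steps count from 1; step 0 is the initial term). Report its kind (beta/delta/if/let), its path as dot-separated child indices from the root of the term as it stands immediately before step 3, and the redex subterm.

Trace:
step 0: (let x = (\y.(((8 * 9) * 1) < ((if y then 0 else 2) - ((\z.1) false)))) in (6 == (let u = true in (let v = 2 in 4))))
step 1: [let@root] (6 == (let u = true in (let v = 2 in 4)))
step 2: [let@1] (6 == (let v = 2 in 4))
step 3: [let@1] (6 == 4)

Answer: let at 1 : (let v = 2 in 4)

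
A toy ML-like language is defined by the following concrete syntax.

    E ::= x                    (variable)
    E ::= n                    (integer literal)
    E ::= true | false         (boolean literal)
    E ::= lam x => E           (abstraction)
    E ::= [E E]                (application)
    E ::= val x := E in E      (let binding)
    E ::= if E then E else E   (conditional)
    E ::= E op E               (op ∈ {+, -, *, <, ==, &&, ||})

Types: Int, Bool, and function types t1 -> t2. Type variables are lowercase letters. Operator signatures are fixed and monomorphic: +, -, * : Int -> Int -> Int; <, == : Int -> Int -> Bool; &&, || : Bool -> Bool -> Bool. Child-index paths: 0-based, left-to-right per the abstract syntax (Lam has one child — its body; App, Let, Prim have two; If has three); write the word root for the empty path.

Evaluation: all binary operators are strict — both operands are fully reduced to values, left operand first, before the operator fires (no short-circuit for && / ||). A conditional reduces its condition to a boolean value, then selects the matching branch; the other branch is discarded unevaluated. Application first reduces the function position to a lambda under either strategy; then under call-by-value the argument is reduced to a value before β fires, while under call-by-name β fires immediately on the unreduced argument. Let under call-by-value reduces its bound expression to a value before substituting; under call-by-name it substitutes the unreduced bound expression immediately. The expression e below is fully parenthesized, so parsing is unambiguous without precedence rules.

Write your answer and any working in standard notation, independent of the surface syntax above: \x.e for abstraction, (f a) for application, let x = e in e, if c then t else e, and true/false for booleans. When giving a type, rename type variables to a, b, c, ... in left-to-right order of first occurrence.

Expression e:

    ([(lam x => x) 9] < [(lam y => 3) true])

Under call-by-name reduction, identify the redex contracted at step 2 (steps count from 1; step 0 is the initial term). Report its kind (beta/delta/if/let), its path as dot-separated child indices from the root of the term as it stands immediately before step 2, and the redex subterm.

Answer: beta at 1 : ((\y.3) true)

Trace:
step 0: (((\x.x) 9) < ((\y.3) true))
step 1: [beta@0] (9 < ((\y.3) true))
step 2: [beta@1] (9 < 3)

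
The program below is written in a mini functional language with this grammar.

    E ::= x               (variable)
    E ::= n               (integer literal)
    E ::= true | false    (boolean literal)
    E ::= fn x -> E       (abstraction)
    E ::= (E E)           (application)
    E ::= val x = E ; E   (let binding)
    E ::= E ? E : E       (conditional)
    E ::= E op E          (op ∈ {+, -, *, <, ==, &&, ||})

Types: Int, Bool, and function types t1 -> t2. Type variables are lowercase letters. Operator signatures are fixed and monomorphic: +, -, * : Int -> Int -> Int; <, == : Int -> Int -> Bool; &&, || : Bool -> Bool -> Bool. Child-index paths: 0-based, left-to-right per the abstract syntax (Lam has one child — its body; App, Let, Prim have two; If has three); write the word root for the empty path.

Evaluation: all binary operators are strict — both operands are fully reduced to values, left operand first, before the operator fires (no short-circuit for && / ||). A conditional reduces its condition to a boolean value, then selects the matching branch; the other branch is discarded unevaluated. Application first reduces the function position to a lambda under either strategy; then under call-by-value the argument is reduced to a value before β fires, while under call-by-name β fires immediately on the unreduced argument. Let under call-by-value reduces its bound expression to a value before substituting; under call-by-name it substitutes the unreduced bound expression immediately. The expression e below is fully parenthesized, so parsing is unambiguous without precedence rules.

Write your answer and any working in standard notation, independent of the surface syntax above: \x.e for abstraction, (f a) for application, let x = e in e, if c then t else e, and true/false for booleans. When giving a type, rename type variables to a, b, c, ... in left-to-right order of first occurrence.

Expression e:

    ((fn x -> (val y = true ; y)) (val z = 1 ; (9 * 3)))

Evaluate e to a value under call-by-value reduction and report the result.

Working:
step 0: ((\x.(let y = true in y)) (let z = 1 in (9 * 3)))
step 1: [let@1] ((\x.(let y = true in y)) (9 * 3))
step 2: [delta@1] ((\x.(let y = true in y)) 27)
step 3: [beta@root] (let y = true in y)
step 4: [let@root] true

Answer: true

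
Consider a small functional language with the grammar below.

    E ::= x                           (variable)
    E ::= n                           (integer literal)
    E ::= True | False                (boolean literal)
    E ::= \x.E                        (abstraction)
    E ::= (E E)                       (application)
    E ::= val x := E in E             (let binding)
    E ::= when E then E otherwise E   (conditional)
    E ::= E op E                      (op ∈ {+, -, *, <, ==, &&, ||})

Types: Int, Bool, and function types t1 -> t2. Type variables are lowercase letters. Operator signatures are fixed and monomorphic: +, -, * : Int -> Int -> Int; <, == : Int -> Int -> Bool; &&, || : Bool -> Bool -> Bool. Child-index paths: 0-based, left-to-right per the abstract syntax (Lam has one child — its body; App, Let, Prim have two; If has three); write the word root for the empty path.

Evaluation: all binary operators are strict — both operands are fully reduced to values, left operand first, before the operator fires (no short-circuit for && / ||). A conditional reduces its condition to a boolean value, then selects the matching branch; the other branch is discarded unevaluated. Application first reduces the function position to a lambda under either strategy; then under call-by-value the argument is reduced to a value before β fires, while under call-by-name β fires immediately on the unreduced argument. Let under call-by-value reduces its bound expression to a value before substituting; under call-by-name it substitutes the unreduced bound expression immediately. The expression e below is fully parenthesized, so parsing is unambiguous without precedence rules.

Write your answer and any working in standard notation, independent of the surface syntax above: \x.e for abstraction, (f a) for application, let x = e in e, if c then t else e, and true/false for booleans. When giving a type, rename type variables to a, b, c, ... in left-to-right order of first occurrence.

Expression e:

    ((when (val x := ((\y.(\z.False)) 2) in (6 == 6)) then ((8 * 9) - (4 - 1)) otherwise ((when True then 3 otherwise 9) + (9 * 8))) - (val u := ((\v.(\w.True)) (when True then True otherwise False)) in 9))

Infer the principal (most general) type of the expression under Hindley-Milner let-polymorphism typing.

Trace:
\z._ : b -> Bool
\y._ : a -> b -> Bool
  unify a -> b -> Bool ~ Int -> c
  unify a ~ Int
  unify b -> Bool ~ c
_ _ : b -> Bool
let x : forall. b -> Bool
  unify Int ~ Int
  unify Int ~ Int
  unify Bool ~ Bool
  unify Int ~ Int
  unify Int ~ Int
  unify Int ~ Int
  unify Int ~ Int
  unify Int ~ Int
  unify Int ~ Int
  unify Bool ~ Bool
  unify Int ~ Int
  unify Int ~ Int
  unify Int ~ Int
  unify Int ~ Int
  unify Int ~ Int
  unify Int ~ Int
  unify Int ~ Int
\w._ : e -> Bool
\v._ : d -> e -> Bool
  unify Bool ~ Bool
  unify Bool ~ Bool
  unify d -> e -> Bool ~ Bool -> f
  unify d ~ Bool
  unify e -> Bool ~ f
_ _ : e -> Bool
let u : forall. e -> Bool
  unify Int ~ Int

Answer: Int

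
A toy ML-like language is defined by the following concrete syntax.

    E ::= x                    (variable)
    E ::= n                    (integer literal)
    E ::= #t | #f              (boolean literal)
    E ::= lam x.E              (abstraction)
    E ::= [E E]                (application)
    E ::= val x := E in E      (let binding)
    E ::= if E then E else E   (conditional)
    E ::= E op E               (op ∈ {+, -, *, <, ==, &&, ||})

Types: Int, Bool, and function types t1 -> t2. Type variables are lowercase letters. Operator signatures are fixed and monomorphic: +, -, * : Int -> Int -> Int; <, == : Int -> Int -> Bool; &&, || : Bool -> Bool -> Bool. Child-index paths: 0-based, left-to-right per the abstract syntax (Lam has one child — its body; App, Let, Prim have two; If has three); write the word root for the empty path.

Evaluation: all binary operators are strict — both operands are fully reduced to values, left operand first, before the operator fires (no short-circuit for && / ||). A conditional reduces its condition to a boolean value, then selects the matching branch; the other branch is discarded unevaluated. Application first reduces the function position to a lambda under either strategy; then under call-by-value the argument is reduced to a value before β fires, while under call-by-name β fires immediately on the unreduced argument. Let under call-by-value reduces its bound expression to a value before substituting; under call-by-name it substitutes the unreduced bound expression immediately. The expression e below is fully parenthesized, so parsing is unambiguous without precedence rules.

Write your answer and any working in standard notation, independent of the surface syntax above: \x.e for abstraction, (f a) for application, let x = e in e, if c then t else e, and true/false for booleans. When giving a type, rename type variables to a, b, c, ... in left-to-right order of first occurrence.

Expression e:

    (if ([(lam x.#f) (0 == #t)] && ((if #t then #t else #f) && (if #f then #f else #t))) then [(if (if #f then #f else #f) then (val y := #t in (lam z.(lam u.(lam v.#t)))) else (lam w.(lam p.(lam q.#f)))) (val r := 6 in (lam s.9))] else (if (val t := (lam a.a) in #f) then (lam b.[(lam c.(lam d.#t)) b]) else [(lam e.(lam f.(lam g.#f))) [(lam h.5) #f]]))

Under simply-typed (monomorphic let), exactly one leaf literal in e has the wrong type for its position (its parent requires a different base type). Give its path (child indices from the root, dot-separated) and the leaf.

Working:
\x._ : a -> Bool
  unify Int ~ Int
  unify Bool ~ Int
  FAIL: mismatch Bool ~ Int

Answer: 0.0.1.1 : true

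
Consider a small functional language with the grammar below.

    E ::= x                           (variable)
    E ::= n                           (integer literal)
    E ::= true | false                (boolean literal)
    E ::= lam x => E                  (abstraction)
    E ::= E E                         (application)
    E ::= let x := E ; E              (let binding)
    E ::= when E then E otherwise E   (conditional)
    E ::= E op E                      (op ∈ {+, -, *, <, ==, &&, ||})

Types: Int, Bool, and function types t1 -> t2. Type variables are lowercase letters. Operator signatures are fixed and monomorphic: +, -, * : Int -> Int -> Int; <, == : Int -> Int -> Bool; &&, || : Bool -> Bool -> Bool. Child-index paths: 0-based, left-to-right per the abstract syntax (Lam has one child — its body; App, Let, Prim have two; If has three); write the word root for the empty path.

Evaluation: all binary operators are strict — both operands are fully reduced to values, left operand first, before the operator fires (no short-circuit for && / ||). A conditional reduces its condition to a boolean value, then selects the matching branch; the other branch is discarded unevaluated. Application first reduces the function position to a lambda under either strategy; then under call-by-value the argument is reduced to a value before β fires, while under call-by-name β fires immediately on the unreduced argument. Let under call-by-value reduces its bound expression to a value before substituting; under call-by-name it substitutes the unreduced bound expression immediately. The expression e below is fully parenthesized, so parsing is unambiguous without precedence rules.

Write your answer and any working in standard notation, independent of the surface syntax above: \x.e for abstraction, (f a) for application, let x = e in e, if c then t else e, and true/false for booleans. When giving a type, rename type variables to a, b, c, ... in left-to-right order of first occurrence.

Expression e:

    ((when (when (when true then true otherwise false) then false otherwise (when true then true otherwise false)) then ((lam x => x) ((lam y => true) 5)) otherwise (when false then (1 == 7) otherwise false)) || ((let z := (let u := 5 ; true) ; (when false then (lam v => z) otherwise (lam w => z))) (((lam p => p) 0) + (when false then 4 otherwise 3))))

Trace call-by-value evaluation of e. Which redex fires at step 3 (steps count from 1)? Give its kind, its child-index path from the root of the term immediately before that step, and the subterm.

Working:
step 0: ((if (if (if true then true else false) then false else (if true then true else false)) then ((\x.x) ((\y.true) 5)) else (if false then (1 == 7) else false)) || ((let z = (let u = 5 in true) in (if false then (\v.z) else (\w.z))) (((\p.p) 0) + (if false then 4 else 3))))
step 1: [if@0.0.0] ((if (if true then false else (if true then true else false)) then ((\x.x) ((\y.true) 5)) else (if false then (1 == 7) else false)) || ((let z = (let u = 5 in true) in (if false then (\v.z) else (\w.z))) (((\p.p) 0) + (if false then 4 else 3))))
step 2: [if@0.0] ((if false then ((\x.x) ((\y.true) 5)) else (if false then (1 == 7) else false)) || ((let z = (let u = 5 in true) in (if false then (\v.z) else (\w.z))) (((\p.p) 0) + (if false then 4 else 3))))
step 3: [if@0] ((if false then (1 == 7) else false) || ((let z = (let u = 5 in true) in (if false then (\v.z) else (\w.z))) (((\p.p) 0) + (if false then 4 else 3))))

Answer: if at 0 : (if false then ((\x.x) ((\y.true) 5)) else (if false then (1 == 7) else false))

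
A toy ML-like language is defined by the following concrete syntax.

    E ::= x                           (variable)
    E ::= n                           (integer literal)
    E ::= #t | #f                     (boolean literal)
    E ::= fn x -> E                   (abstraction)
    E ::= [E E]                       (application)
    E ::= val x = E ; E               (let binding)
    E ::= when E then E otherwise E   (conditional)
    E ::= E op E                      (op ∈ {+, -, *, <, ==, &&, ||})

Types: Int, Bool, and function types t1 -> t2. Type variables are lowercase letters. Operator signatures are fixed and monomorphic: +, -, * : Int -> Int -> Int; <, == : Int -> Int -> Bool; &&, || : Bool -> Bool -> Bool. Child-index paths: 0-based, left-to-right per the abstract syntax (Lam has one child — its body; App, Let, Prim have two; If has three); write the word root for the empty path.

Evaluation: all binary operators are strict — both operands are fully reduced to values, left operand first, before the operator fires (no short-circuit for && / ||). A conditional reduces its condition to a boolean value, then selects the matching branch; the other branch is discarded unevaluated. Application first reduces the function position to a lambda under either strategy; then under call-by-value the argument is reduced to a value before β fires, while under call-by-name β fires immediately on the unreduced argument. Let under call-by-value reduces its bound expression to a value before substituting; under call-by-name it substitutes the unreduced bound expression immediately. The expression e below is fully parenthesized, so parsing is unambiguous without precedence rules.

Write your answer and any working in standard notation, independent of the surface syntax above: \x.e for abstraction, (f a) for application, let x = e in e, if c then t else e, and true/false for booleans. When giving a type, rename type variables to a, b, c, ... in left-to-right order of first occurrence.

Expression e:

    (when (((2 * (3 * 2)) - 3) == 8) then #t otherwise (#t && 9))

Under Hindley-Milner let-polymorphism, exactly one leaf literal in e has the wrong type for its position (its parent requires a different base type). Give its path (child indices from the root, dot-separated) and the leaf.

Answer: 2.1 : 9

Trace:
  unify Int ~ Int
  unify Int ~ Int
  unify Int ~ Int
  unify Int ~ Int
  unify Int ~ Int
  unify Int ~ Int
  unify Int ~ Int
  unify Int ~ Int
  unify Bool ~ Bool
  unify Bool ~ Bool
  unify Int ~ Bool
  FAIL: mismatch Int ~ Bool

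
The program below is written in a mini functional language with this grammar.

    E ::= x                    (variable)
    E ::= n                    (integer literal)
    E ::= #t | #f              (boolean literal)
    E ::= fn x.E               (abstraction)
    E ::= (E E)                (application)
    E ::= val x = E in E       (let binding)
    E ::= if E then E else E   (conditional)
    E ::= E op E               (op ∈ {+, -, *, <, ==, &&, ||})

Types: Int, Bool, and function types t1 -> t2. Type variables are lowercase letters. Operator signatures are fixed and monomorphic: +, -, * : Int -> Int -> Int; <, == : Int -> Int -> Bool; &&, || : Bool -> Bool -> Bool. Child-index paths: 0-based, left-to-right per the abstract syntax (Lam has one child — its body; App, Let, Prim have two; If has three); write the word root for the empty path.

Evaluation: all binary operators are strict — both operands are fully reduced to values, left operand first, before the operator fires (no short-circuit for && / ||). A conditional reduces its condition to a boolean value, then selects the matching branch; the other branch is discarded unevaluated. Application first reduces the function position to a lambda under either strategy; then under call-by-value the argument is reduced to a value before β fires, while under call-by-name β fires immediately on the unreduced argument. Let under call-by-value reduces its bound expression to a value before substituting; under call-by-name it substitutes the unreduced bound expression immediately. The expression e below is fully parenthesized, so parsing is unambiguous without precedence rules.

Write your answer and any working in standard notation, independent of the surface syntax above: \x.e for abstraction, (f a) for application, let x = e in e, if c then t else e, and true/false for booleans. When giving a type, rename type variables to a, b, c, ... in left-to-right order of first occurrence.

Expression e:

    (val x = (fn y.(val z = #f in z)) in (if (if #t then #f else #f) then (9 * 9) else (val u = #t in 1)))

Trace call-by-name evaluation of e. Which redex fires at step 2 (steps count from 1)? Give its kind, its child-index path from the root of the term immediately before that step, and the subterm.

Derivation:
step 0: (let x = (\y.(let z = false in z)) in (if (if true then false else false) then (9 * 9) else (let u = true in 1)))
step 1: [let@root] (if (if true then false else false) then (9 * 9) else (let u = true in 1))
step 2: [if@0] (if false then (9 * 9) else (let u = true in 1))

Answer: if at 0 : (if true then false else false)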